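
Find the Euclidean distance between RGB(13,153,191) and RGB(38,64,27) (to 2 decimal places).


d = √[(R₁-R₂)² + (G₁-G₂)² + (B₁-B₂)²]
d = √[(13-38)² + (153-64)² + (191-27)²]
d = √[625 + 7921 + 26896]
d = √35442
d ≈ 188.26


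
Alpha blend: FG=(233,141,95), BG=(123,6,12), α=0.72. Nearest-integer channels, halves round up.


C = α×F + (1-α)×B, with 1-α = 0.28
R: 0.72×233 + 0.28×123 = 167.76 + 34.44 = 202.20 → 202
G: 0.72×141 + 0.28×6 = 101.52 + 1.68 = 103.20 → 103
B: 0.72×95 + 0.28×12 = 68.40 + 3.36 = 71.76 → 72
= RGB(202, 103, 72)


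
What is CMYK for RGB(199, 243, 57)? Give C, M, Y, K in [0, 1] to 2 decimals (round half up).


R'=199/255≈0.7804, G'=243/255≈0.9529, B'=57/255≈0.2235
K = 1 - max(R',G',B') = 1 - 243/255 = 12/255 = 0.04705… → 0.05
(1-R'-K)/(1-K) simplifies to (max-R)/max with max = 243:
C = (243-199)/243 = 44/243 = 0.18106… → 0.18
M = (243-243)/243 = 0/243 = 0 → 0.00
Y = (243-57)/243 = 186/243 = 0.76543… → 0.77
= CMYK(0.18, 0.00, 0.77, 0.05)


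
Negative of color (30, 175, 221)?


Invert: (255-R, 255-G, 255-B)
R: 255-30 = 225
G: 255-175 = 80
B: 255-221 = 34
= RGB(225, 80, 34)


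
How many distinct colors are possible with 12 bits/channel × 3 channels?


Total bits = 12 bits/channel × 3 channels = 36 bits
Distinct colors = 2^36
= 68,719,476,736 colors


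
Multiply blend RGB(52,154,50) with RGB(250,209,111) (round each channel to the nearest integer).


Multiply: C = A×B/255, rounded to nearest integer
R: 52×250/255 = 13000/255 ≈ 50.980 → 51
G: 154×209/255 = 32186/255 ≈ 126.220 → 126
B: 50×111/255 = 5550/255 ≈ 21.765 → 22
= RGB(51, 126, 22)


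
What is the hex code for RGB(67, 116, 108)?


R = 67 → 43 (hex)
G = 116 → 74 (hex)
B = 108 → 6C (hex)
Hex = #43746C


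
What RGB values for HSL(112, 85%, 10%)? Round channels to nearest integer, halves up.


H=112°, S=0.85, L=0.10
C = (1-|2L-1|)×S = (1-|-0.80|)×0.85 = 0.17
H' = H/60 = 112/60 ≈ 1.8667; X = C×(1-|H' mod 2 - 1|) ≈ 0.0227
m = L - C/2 = 0.10 - 0.085 = 0.015
Sector ⌊H'⌋ = 1 → (R',G',B') = (≈0.0227, 0.17, 0.0)
RGB = ((R'+m)×255, (G'+m)×255, (B'+m)×255) = (9.605, 47.175, 3.825)
Round half up → RGB(10, 47, 4)


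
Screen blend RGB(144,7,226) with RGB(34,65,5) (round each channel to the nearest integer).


Screen: C = 255 - (255-A)×(255-B)/255, rounded to nearest integer
R: 255 - (255-144)×(255-34)/255 = 255 - 24531/255 ≈ 255 - 96.200 = 158.800 → 159
G: 255 - (255-7)×(255-65)/255 = 255 - 47120/255 ≈ 255 - 184.784 = 70.216 → 70
B: 255 - (255-226)×(255-5)/255 = 255 - 7250/255 ≈ 255 - 28.431 = 226.569 → 227
= RGB(159, 70, 227)


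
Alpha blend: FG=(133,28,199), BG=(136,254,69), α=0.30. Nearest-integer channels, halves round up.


C = α×F + (1-α)×B, with 1-α = 0.70
R: 0.30×133 + 0.70×136 = 39.90 + 95.20 = 135.10 → 135
G: 0.30×28 + 0.70×254 = 8.40 + 177.80 = 186.20 → 186
B: 0.30×199 + 0.70×69 = 59.70 + 48.30 = 108.00 → 108
= RGB(135, 186, 108)


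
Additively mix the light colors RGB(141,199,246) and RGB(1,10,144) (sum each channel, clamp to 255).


Additive: each channel = min(255, C₁+C₂)
R: 141+1 = 142 → 142
G: 199+10 = 209 → 209
B: 246+144 = 390 → 255
= RGB(142, 209, 255)


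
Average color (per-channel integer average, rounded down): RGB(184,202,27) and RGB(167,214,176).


Midpoint: each channel = ⌊(C₁+C₂)/2⌋
R: ⌊(184+167)/2⌋ = 175
G: ⌊(202+214)/2⌋ = 208
B: ⌊(27+176)/2⌋ = 101
= RGB(175, 208, 101)


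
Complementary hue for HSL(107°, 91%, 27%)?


Complement = opposite side of color wheel = hue + 180°
H' = (107 + 180) mod 360 = 287°
S and L unchanged.
= HSL(287°, 91%, 27%)


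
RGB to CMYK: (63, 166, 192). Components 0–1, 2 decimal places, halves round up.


R'=63/255≈0.2471, G'=166/255≈0.6510, B'=192/255≈0.7529
K = 1 - max(R',G',B') = 1 - 192/255 = 63/255 = 0.24705… → 0.25
(1-R'-K)/(1-K) simplifies to (max-R)/max with max = 192:
C = (192-63)/192 = 129/192 = 0.67187… → 0.67
M = (192-166)/192 = 26/192 = 0.13541… → 0.14
Y = (192-192)/192 = 0/192 = 0 → 0.00
= CMYK(0.67, 0.14, 0.00, 0.25)


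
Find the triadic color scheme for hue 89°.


Triadic: equally spaced at 120° intervals
H1 = 89°
H2 = (89 + 120) mod 360 = 209°
H3 = (89 + 240) mod 360 = 329°
Triadic = 89°, 209°, 329°


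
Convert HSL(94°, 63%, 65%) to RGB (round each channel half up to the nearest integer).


H=94°, S=0.63, L=0.65
C = (1-|2L-1|)×S = (1-|0.30|)×0.63 = 0.441
H' = H/60 = 94/60 ≈ 1.5667; X = C×(1-|H' mod 2 - 1|) = 0.1911
m = L - C/2 = 0.65 - 0.2205 = 0.4295
Sector ⌊H'⌋ = 1 → (R',G',B') = (0.1911, 0.441, 0.0)
RGB = ((R'+m)×255, (G'+m)×255, (B'+m)×255) = (158.253, 221.9775, 109.5225)
Round half up → RGB(158, 222, 110)


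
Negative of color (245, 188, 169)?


Invert: (255-R, 255-G, 255-B)
R: 255-245 = 10
G: 255-188 = 67
B: 255-169 = 86
= RGB(10, 67, 86)


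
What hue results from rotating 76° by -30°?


New hue = (H + rotation) mod 360
New hue = (76 -30) mod 360
= 46 mod 360
= 46°


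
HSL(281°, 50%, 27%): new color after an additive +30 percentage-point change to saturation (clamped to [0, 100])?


Original S = 50%
Adjustment = +30 percentage points
New S = 50 + (30) = 80
Clamp to [0, 100] → 80
= HSL(281°, 80%, 27%)


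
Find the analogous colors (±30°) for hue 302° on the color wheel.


Base hue: 302°
Left analog: (302 - 30) mod 360 = 272°
Right analog: (302 + 30) mod 360 = 332°
Analogous hues = 272° and 332°


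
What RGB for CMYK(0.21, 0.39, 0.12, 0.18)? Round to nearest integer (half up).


R = 255 × (1-C) × (1-K) = 255 × 0.79 × 0.82 = 165.189 → 165
G = 255 × (1-M) × (1-K) = 255 × 0.61 × 0.82 = 127.551 → 128
B = 255 × (1-Y) × (1-K) = 255 × 0.88 × 0.82 = 184.008 → 184
= RGB(165, 128, 184)


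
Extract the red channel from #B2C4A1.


Color: #B2C4A1
R = B2 = 178
G = C4 = 196
B = A1 = 161
Red = 178


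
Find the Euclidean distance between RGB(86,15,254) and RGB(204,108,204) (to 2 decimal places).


d = √[(R₁-R₂)² + (G₁-G₂)² + (B₁-B₂)²]
d = √[(86-204)² + (15-108)² + (254-204)²]
d = √[13924 + 8649 + 2500]
d = √25073
d ≈ 158.34


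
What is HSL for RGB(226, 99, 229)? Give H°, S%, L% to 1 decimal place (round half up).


Normalize: R'=226/255≈0.8863, G'=99/255≈0.3882, B'=229/255≈0.8980
Max=229/255, Min=99/255, Δ=Max-Min=130/255
L = (Max+Min)/2 = (229+99)/510 = 328/510 = 0.64313… → L = 64.3%
L > 0.5 → S = Δ/(2-Max-Min) = 130/(510-229-99) = 130/182 = 0.71428… → S = 71.4%
(the 1/255 factors cancel in S and H, so raw channel differences can be used)
Max is B' → H = 60 × ((R-G)/Δ + 4) = 60 × ((226-99)/130 + 4)
  127/130 + 4 = 0.9769… + 4 = 4.9769…
  H = 60 × 4.9769… = 298.615…° → H = 298.6°
= HSL(298.6°, 71.4%, 64.3%)


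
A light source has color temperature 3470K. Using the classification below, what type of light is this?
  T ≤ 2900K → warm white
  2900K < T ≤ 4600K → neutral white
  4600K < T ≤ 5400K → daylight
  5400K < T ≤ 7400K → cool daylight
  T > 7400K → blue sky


Temperature: 3470K
2900K < 3470K ≤ 4600K → neutral white
Classification: neutral white


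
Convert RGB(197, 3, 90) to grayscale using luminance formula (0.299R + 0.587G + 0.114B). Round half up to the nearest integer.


Gray = 0.299×R + 0.587×G + 0.114×B
Gray = 0.299×197 + 0.587×3 + 0.114×90
Gray = 58.903 + 1.761 + 10.260
Gray = 70.924 → round half up → 71
Gray = 71


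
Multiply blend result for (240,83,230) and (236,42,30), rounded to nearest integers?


Multiply: C = A×B/255, rounded to nearest integer
R: 240×236/255 = 56640/255 ≈ 222.118 → 222
G: 83×42/255 = 3486/255 ≈ 13.671 → 14
B: 230×30/255 = 6900/255 ≈ 27.059 → 27
= RGB(222, 14, 27)


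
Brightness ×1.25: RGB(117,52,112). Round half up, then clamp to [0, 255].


Multiply each channel by 1.25, round half up, clamp to [0, 255]
R: 117×1.25 = 146.25 → round → 146
G: 52×1.25 = 65
B: 112×1.25 = 140
= RGB(146, 65, 140)


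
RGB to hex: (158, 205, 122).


R = 158 → 9E (hex)
G = 205 → CD (hex)
B = 122 → 7A (hex)
Hex = #9ECD7A


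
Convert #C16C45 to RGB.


C1 → 193 (R)
6C → 108 (G)
45 → 69 (B)
= RGB(193, 108, 69)


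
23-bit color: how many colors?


Colors = 2^bits = 2^23
= 8,388,608 colors


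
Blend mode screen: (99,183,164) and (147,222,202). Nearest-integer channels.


Screen: C = 255 - (255-A)×(255-B)/255, rounded to nearest integer
R: 255 - (255-99)×(255-147)/255 = 255 - 16848/255 ≈ 255 - 66.071 = 188.929 → 189
G: 255 - (255-183)×(255-222)/255 = 255 - 2376/255 ≈ 255 - 9.318 = 245.682 → 246
B: 255 - (255-164)×(255-202)/255 = 255 - 4823/255 ≈ 255 - 18.914 = 236.086 → 236
= RGB(189, 246, 236)


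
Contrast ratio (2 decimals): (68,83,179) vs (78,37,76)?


Linearize each sRGB channel c=v/255: c/12.92 if c ≤ 0.04045 else ((c+0.055)/1.055)^2.4
L = 0.2126×R_lin + 0.7152×G_lin + 0.0722×B_lin
Color 1 (68,83,179):
  R=68: 68/255≈0.2667 > 0.04045 → ((0.2667+0.055)/1.055)^2.4 ≈ 0.05781
  G=83: 83/255≈0.3255 > 0.04045 → ((0.3255+0.055)/1.055)^2.4 ≈ 0.08650
  B=179: 179/255≈0.7020 > 0.04045 → ((0.7020+0.055)/1.055)^2.4 ≈ 0.45079
  L1 = 0.2126×0.05781 + 0.7152×0.08650 + 0.0722×0.45079 ≈ 0.10670
Color 2 (78,37,76):
  R=78: 78/255≈0.3059 > 0.04045 → ((0.3059+0.055)/1.055)^2.4 ≈ 0.07619
  G=37: 37/255≈0.1451 > 0.04045 → ((0.1451+0.055)/1.055)^2.4 ≈ 0.01850
  B=76: 76/255≈0.2980 > 0.04045 → ((0.2980+0.055)/1.055)^2.4 ≈ 0.07227
  L2 = 0.2126×0.07619 + 0.7152×0.01850 + 0.0722×0.07227 ≈ 0.03465
Lighter = 0.10670, Darker = 0.03465
Ratio = (L_lighter + 0.05) / (L_darker + 0.05)
Ratio = (0.10670 + 0.05) / (0.03465 + 0.05) = 0.15670 / 0.08465 ≈ 1.8512
Ratio ≈ 1.85:1


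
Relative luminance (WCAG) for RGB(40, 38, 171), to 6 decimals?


Linearize each channel (sRGB transfer function): c = v/255; c_lin = c/12.92 if c ≤ 0.04045, else ((c+0.055)/1.055)^2.4
  R: 40/255 ≈ 0.156863 > 0.04045 → ((0.156863+0.055)/1.055)^2.4 ≈ 0.021219
  G: 38/255 ≈ 0.149020 > 0.04045 → ((0.149020+0.055)/1.055)^2.4 ≈ 0.019382
  B: 171/255 ≈ 0.670588 > 0.04045 → ((0.670588+0.055)/1.055)^2.4 ≈ 0.407240
R_lin = 0.021219, G_lin = 0.019382, B_lin = 0.407240
L = 0.2126×R + 0.7152×G + 0.0722×B
L = 0.2126×0.021219 + 0.7152×0.019382 + 0.0722×0.407240
L ≈ 0.047776


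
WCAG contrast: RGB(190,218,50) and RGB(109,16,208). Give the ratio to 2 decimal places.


Linearize each sRGB channel c=v/255: c/12.92 if c ≤ 0.04045 else ((c+0.055)/1.055)^2.4
L = 0.2126×R_lin + 0.7152×G_lin + 0.0722×B_lin
Color 1 (190,218,50):
  R=190: 190/255≈0.7451 > 0.04045 → ((0.7451+0.055)/1.055)^2.4 ≈ 0.51492
  G=218: 218/255≈0.8549 > 0.04045 → ((0.8549+0.055)/1.055)^2.4 ≈ 0.70110
  B=50: 50/255≈0.1961 > 0.04045 → ((0.1961+0.055)/1.055)^2.4 ≈ 0.03190
  L1 = 0.2126×0.51492 + 0.7152×0.70110 + 0.0722×0.03190 ≈ 0.61320
Color 2 (109,16,208):
  R=109: 109/255≈0.4275 > 0.04045 → ((0.4275+0.055)/1.055)^2.4 ≈ 0.15293
  G=16: 16/255≈0.0627 > 0.04045 → ((0.0627+0.055)/1.055)^2.4 ≈ 0.00518
  B=208: 208/255≈0.8157 > 0.04045 → ((0.8157+0.055)/1.055)^2.4 ≈ 0.63076
  L2 = 0.2126×0.15293 + 0.7152×0.00518 + 0.0722×0.63076 ≈ 0.08176
Lighter = 0.61320, Darker = 0.08176
Ratio = (L_lighter + 0.05) / (L_darker + 0.05)
Ratio = (0.61320 + 0.05) / (0.08176 + 0.05) = 0.66320 / 0.13176 ≈ 5.0335
Ratio ≈ 5.03:1


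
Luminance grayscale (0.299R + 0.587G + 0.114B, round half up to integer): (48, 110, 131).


Gray = 0.299×R + 0.587×G + 0.114×B
Gray = 0.299×48 + 0.587×110 + 0.114×131
Gray = 14.352 + 64.570 + 14.934
Gray = 93.856 → round half up → 94
Gray = 94


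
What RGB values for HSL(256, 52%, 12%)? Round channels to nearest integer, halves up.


H=256°, S=0.52, L=0.12
C = (1-|2L-1|)×S = (1-|-0.76|)×0.52 = 0.1248
H' = H/60 = 256/60 ≈ 4.2667; X = C×(1-|H' mod 2 - 1|) = 0.03328
m = L - C/2 = 0.12 - 0.0624 = 0.0576
Sector ⌊H'⌋ = 4 → (R',G',B') = (0.03328, 0.0, 0.1248)
RGB = ((R'+m)×255, (G'+m)×255, (B'+m)×255) = (23.1744, 14.688, 46.512)
Round half up → RGB(23, 15, 47)


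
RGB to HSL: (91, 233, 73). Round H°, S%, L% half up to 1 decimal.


Normalize: R'=91/255≈0.3569, G'=233/255≈0.9137, B'=73/255≈0.2863
Max=233/255, Min=73/255, Δ=Max-Min=160/255
L = (Max+Min)/2 = (233+73)/510 = 306/510 = 0.6 → L = 60.0%
L > 0.5 → S = Δ/(2-Max-Min) = 160/(510-233-73) = 160/204 = 0.78431… → S = 78.4%
(the 1/255 factors cancel in S and H, so raw channel differences can be used)
Max is G' → H = 60 × ((B-R)/Δ + 2) = 60 × ((73-91)/160 + 2)
  -18/160 + 2 = -0.1125 + 2 = 1.8875
  H = 60 × 1.8875 = 113.25° → H = 113.3°
= HSL(113.3°, 78.4%, 60.0%)


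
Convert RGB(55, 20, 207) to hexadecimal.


R = 55 → 37 (hex)
G = 20 → 14 (hex)
B = 207 → CF (hex)
Hex = #3714CF


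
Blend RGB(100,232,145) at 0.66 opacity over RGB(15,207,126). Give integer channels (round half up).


C = α×F + (1-α)×B, with 1-α = 0.34
R: 0.66×100 + 0.34×15 = 66.00 + 5.10 = 71.10 → 71
G: 0.66×232 + 0.34×207 = 153.12 + 70.38 = 223.50 → 224
B: 0.66×145 + 0.34×126 = 95.70 + 42.84 = 138.54 → 139
= RGB(71, 224, 139)


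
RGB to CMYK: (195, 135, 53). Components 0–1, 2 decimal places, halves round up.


R'=195/255≈0.7647, G'=135/255≈0.5294, B'=53/255≈0.2078
K = 1 - max(R',G',B') = 1 - 195/255 = 60/255 = 0.23529… → 0.24
(1-R'-K)/(1-K) simplifies to (max-R)/max with max = 195:
C = (195-195)/195 = 0/195 = 0 → 0.00
M = (195-135)/195 = 60/195 = 0.30769… → 0.31
Y = (195-53)/195 = 142/195 = 0.72820… → 0.73
= CMYK(0.00, 0.31, 0.73, 0.24)


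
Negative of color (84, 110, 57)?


Invert: (255-R, 255-G, 255-B)
R: 255-84 = 171
G: 255-110 = 145
B: 255-57 = 198
= RGB(171, 145, 198)


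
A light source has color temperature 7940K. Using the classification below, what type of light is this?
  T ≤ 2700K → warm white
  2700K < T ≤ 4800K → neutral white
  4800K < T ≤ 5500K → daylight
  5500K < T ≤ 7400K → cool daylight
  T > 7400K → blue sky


Temperature: 7940K
7940K > 7400K → blue sky
Classification: blue sky


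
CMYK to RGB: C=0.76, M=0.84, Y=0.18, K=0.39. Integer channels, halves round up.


R = 255 × (1-C) × (1-K) = 255 × 0.24 × 0.61 = 37.332 → 37
G = 255 × (1-M) × (1-K) = 255 × 0.16 × 0.61 = 24.888 → 25
B = 255 × (1-Y) × (1-K) = 255 × 0.82 × 0.61 = 127.551 → 128
= RGB(37, 25, 128)


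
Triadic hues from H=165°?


Triadic: equally spaced at 120° intervals
H1 = 165°
H2 = (165 + 120) mod 360 = 285°
H3 = (165 + 240) mod 360 = 45°
Triadic = 165°, 285°, 45°


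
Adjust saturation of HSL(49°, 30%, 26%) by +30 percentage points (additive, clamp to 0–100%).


Original S = 30%
Adjustment = +30 percentage points
New S = 30 + (30) = 60
Clamp to [0, 100] → 60
= HSL(49°, 60%, 26%)


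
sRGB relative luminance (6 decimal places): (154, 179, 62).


Linearize each channel (sRGB transfer function): c = v/255; c_lin = c/12.92 if c ≤ 0.04045, else ((c+0.055)/1.055)^2.4
  R: 154/255 ≈ 0.603922 > 0.04045 → ((0.603922+0.055)/1.055)^2.4 ≈ 0.323143
  G: 179/255 ≈ 0.701961 > 0.04045 → ((0.701961+0.055)/1.055)^2.4 ≈ 0.450786
  B: 62/255 ≈ 0.243137 > 0.04045 → ((0.243137+0.055)/1.055)^2.4 ≈ 0.048172
R_lin = 0.323143, G_lin = 0.450786, B_lin = 0.048172
L = 0.2126×R + 0.7152×G + 0.0722×B
L = 0.2126×0.323143 + 0.7152×0.450786 + 0.0722×0.048172
L ≈ 0.394580


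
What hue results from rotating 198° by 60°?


New hue = (H + rotation) mod 360
New hue = (198 + 60) mod 360
= 258 mod 360
= 258°


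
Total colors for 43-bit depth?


Colors = 2^bits = 2^43
= 8,796,093,022,208 colors


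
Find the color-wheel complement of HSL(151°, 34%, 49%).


Complement = opposite side of color wheel = hue + 180°
H' = (151 + 180) mod 360 = 331°
S and L unchanged.
= HSL(331°, 34%, 49%)


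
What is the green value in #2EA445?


Color: #2EA445
R = 2E = 46
G = A4 = 164
B = 45 = 69
Green = 164


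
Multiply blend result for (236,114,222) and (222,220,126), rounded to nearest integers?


Multiply: C = A×B/255, rounded to nearest integer
R: 236×222/255 = 52392/255 ≈ 205.459 → 205
G: 114×220/255 = 25080/255 ≈ 98.353 → 98
B: 222×126/255 = 27972/255 ≈ 109.694 → 110
= RGB(205, 98, 110)


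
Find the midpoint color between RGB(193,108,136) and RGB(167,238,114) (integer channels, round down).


Midpoint: each channel = ⌊(C₁+C₂)/2⌋
R: ⌊(193+167)/2⌋ = 180
G: ⌊(108+238)/2⌋ = 173
B: ⌊(136+114)/2⌋ = 125
= RGB(180, 173, 125)


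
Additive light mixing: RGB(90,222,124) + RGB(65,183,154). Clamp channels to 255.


Additive: each channel = min(255, C₁+C₂)
R: 90+65 = 155 → 155
G: 222+183 = 405 → 255
B: 124+154 = 278 → 255
= RGB(155, 255, 255)


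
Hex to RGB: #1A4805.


1A → 26 (R)
48 → 72 (G)
05 → 5 (B)
= RGB(26, 72, 5)


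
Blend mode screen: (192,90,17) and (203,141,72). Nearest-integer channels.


Screen: C = 255 - (255-A)×(255-B)/255, rounded to nearest integer
R: 255 - (255-192)×(255-203)/255 = 255 - 3276/255 ≈ 255 - 12.847 = 242.153 → 242
G: 255 - (255-90)×(255-141)/255 = 255 - 18810/255 ≈ 255 - 73.765 = 181.235 → 181
B: 255 - (255-17)×(255-72)/255 = 255 - 43554/255 ≈ 255 - 170.800 = 84.200 → 84
= RGB(242, 181, 84)


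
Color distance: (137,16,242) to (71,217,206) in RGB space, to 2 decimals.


d = √[(R₁-R₂)² + (G₁-G₂)² + (B₁-B₂)²]
d = √[(137-71)² + (16-217)² + (242-206)²]
d = √[4356 + 40401 + 1296]
d = √46053
d ≈ 214.60


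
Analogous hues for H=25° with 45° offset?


Base hue: 25°
Left analog: (25 - 45) mod 360 = 340°
Right analog: (25 + 45) mod 360 = 70°
Analogous hues = 340° and 70°


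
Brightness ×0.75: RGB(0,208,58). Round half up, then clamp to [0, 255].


Multiply each channel by 0.75, round half up, clamp to [0, 255]
R: 0×0.75 = 0
G: 208×0.75 = 156
B: 58×0.75 = 43.5 → round → 44
= RGB(0, 156, 44)


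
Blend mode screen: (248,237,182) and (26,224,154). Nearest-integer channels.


Screen: C = 255 - (255-A)×(255-B)/255, rounded to nearest integer
R: 255 - (255-248)×(255-26)/255 = 255 - 1603/255 ≈ 255 - 6.286 = 248.714 → 249
G: 255 - (255-237)×(255-224)/255 = 255 - 558/255 ≈ 255 - 2.188 = 252.812 → 253
B: 255 - (255-182)×(255-154)/255 = 255 - 7373/255 ≈ 255 - 28.914 = 226.086 → 226
= RGB(249, 253, 226)


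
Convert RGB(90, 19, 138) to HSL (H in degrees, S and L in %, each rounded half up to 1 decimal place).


Normalize: R'=90/255≈0.3529, G'=19/255≈0.0745, B'=138/255≈0.5412
Max=138/255, Min=19/255, Δ=Max-Min=119/255
L = (Max+Min)/2 = (138+19)/510 = 157/510 = 0.30784… → L = 30.8%
L ≤ 0.5 → S = Δ/(Max+Min) = 119/(138+19) = 119/157 = 0.75796… → S = 75.8%
(the 1/255 factors cancel in S and H, so raw channel differences can be used)
Max is B' → H = 60 × ((R-G)/Δ + 4) = 60 × ((90-19)/119 + 4)
  71/119 + 4 = 0.5966… + 4 = 4.5966…
  H = 60 × 4.5966… = 275.798…° → H = 275.8°
= HSL(275.8°, 75.8%, 30.8%)


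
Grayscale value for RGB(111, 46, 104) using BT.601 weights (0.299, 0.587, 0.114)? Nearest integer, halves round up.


Gray = 0.299×R + 0.587×G + 0.114×B
Gray = 0.299×111 + 0.587×46 + 0.114×104
Gray = 33.189 + 27.002 + 11.856
Gray = 72.047 → round half up → 72
Gray = 72


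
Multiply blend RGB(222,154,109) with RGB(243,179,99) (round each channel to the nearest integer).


Multiply: C = A×B/255, rounded to nearest integer
R: 222×243/255 = 53946/255 ≈ 211.553 → 212
G: 154×179/255 = 27566/255 ≈ 108.102 → 108
B: 109×99/255 = 10791/255 ≈ 42.318 → 42
= RGB(212, 108, 42)


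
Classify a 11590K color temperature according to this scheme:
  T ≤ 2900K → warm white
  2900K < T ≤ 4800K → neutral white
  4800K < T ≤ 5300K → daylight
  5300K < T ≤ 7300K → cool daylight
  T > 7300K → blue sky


Temperature: 11590K
11590K > 7300K → blue sky
Classification: blue sky


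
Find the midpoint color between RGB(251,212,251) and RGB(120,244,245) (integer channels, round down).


Midpoint: each channel = ⌊(C₁+C₂)/2⌋
R: ⌊(251+120)/2⌋ = 185
G: ⌊(212+244)/2⌋ = 228
B: ⌊(251+245)/2⌋ = 248
= RGB(185, 228, 248)


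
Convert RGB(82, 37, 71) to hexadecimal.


R = 82 → 52 (hex)
G = 37 → 25 (hex)
B = 71 → 47 (hex)
Hex = #522547


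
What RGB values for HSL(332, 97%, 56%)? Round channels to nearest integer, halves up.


H=332°, S=0.97, L=0.56
C = (1-|2L-1|)×S = (1-|0.12|)×0.97 = 0.8536
H' = H/60 = 332/60 ≈ 5.5333; X = C×(1-|H' mod 2 - 1|) ≈ 0.3983
m = L - C/2 = 0.56 - 0.4268 = 0.1332
Sector ⌊H'⌋ = 5 → (R',G',B') = (0.8536, 0.0, ≈0.3983)
RGB = ((R'+m)×255, (G'+m)×255, (B'+m)×255) = (251.634, 33.966, 135.5444)
Round half up → RGB(252, 34, 136)


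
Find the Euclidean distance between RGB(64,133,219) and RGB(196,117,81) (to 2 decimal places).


d = √[(R₁-R₂)² + (G₁-G₂)² + (B₁-B₂)²]
d = √[(64-196)² + (133-117)² + (219-81)²]
d = √[17424 + 256 + 19044]
d = √36724
d ≈ 191.64


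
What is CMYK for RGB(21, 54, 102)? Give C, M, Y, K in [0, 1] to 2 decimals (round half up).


R'=21/255≈0.0824, G'=54/255≈0.2118, B'=102/255≈0.4000
K = 1 - max(R',G',B') = 1 - 102/255 = 153/255 = 0.6 → 0.60
(1-R'-K)/(1-K) simplifies to (max-R)/max with max = 102:
C = (102-21)/102 = 81/102 = 0.79411… → 0.79
M = (102-54)/102 = 48/102 = 0.47058… → 0.47
Y = (102-102)/102 = 0/102 = 0 → 0.00
= CMYK(0.79, 0.47, 0.00, 0.60)


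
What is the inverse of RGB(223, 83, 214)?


Invert: (255-R, 255-G, 255-B)
R: 255-223 = 32
G: 255-83 = 172
B: 255-214 = 41
= RGB(32, 172, 41)


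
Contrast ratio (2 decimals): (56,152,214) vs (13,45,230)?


Linearize each sRGB channel c=v/255: c/12.92 if c ≤ 0.04045 else ((c+0.055)/1.055)^2.4
L = 0.2126×R_lin + 0.7152×G_lin + 0.0722×B_lin
Color 1 (56,152,214):
  R=56: 56/255≈0.2196 > 0.04045 → ((0.2196+0.055)/1.055)^2.4 ≈ 0.03955
  G=152: 152/255≈0.5961 > 0.04045 → ((0.5961+0.055)/1.055)^2.4 ≈ 0.31399
  B=214: 214/255≈0.8392 > 0.04045 → ((0.8392+0.055)/1.055)^2.4 ≈ 0.67244
  L1 = 0.2126×0.03955 + 0.7152×0.31399 + 0.0722×0.67244 ≈ 0.28152
Color 2 (13,45,230):
  R=13: 13/255≈0.0510 > 0.04045 → ((0.0510+0.055)/1.055)^2.4 ≈ 0.00402
  G=45: 45/255≈0.1765 > 0.04045 → ((0.1765+0.055)/1.055)^2.4 ≈ 0.02624
  B=230: 230/255≈0.9020 > 0.04045 → ((0.9020+0.055)/1.055)^2.4 ≈ 0.79130
  L2 = 0.2126×0.00402 + 0.7152×0.02624 + 0.0722×0.79130 ≈ 0.07676
Lighter = 0.28152, Darker = 0.07676
Ratio = (L_lighter + 0.05) / (L_darker + 0.05)
Ratio = (0.28152 + 0.05) / (0.07676 + 0.05) = 0.33152 / 0.12676 ≈ 2.6155
Ratio ≈ 2.62:1


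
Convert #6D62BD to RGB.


6D → 109 (R)
62 → 98 (G)
BD → 189 (B)
= RGB(109, 98, 189)


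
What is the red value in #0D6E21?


Color: #0D6E21
R = 0D = 13
G = 6E = 110
B = 21 = 33
Red = 13


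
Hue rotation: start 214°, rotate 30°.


New hue = (H + rotation) mod 360
New hue = (214 + 30) mod 360
= 244 mod 360
= 244°


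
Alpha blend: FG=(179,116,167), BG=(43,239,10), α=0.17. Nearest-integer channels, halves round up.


C = α×F + (1-α)×B, with 1-α = 0.83
R: 0.17×179 + 0.83×43 = 30.43 + 35.69 = 66.12 → 66
G: 0.17×116 + 0.83×239 = 19.72 + 198.37 = 218.09 → 218
B: 0.17×167 + 0.83×10 = 28.39 + 8.30 = 36.69 → 37
= RGB(66, 218, 37)


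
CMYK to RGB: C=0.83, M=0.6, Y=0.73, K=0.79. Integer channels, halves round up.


R = 255 × (1-C) × (1-K) = 255 × 0.17 × 0.21 = 9.1035 → 9
G = 255 × (1-M) × (1-K) = 255 × 0.40 × 0.21 = 21.42 → 21
B = 255 × (1-Y) × (1-K) = 255 × 0.27 × 0.21 = 14.4585 → 14
= RGB(9, 21, 14)


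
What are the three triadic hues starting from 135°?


Triadic: equally spaced at 120° intervals
H1 = 135°
H2 = (135 + 120) mod 360 = 255°
H3 = (135 + 240) mod 360 = 15°
Triadic = 135°, 255°, 15°


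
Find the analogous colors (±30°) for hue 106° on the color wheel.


Base hue: 106°
Left analog: (106 - 30) mod 360 = 76°
Right analog: (106 + 30) mod 360 = 136°
Analogous hues = 76° and 136°


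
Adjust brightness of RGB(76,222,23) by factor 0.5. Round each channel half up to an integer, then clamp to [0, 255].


Multiply each channel by 0.5, round half up, clamp to [0, 255]
R: 76×0.5 = 38
G: 222×0.5 = 111
B: 23×0.5 = 11.5 → round → 12
= RGB(38, 111, 12)


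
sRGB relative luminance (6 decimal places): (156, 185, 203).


Linearize each channel (sRGB transfer function): c = v/255; c_lin = c/12.92 if c ≤ 0.04045, else ((c+0.055)/1.055)^2.4
  R: 156/255 ≈ 0.611765 > 0.04045 → ((0.611765+0.055)/1.055)^2.4 ≈ 0.332452
  G: 185/255 ≈ 0.725490 > 0.04045 → ((0.725490+0.055)/1.055)^2.4 ≈ 0.485150
  B: 203/255 ≈ 0.796078 > 0.04045 → ((0.796078+0.055)/1.055)^2.4 ≈ 0.597202
R_lin = 0.332452, G_lin = 0.485150, B_lin = 0.597202
L = 0.2126×R + 0.7152×G + 0.0722×B
L = 0.2126×0.332452 + 0.7152×0.485150 + 0.0722×0.597202
L ≈ 0.460776


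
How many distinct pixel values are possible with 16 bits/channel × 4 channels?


Total bits = 16 bits/channel × 4 channels = 64 bits
Distinct pixel values = 2^64
= 18,446,744,073,709,551,616 pixel values


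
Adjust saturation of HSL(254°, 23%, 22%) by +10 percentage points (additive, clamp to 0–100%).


Original S = 23%
Adjustment = +10 percentage points
New S = 23 + (10) = 33
Clamp to [0, 100] → 33
= HSL(254°, 33%, 22%)


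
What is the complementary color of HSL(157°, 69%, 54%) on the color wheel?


Complement = opposite side of color wheel = hue + 180°
H' = (157 + 180) mod 360 = 337°
S and L unchanged.
= HSL(337°, 69%, 54%)


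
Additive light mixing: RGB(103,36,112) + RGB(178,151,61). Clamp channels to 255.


Additive: each channel = min(255, C₁+C₂)
R: 103+178 = 281 → 255
G: 36+151 = 187 → 187
B: 112+61 = 173 → 173
= RGB(255, 187, 173)


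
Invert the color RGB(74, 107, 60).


Invert: (255-R, 255-G, 255-B)
R: 255-74 = 181
G: 255-107 = 148
B: 255-60 = 195
= RGB(181, 148, 195)


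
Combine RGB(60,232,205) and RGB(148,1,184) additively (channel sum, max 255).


Additive: each channel = min(255, C₁+C₂)
R: 60+148 = 208 → 208
G: 232+1 = 233 → 233
B: 205+184 = 389 → 255
= RGB(208, 233, 255)


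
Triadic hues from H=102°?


Triadic: equally spaced at 120° intervals
H1 = 102°
H2 = (102 + 120) mod 360 = 222°
H3 = (102 + 240) mod 360 = 342°
Triadic = 102°, 222°, 342°


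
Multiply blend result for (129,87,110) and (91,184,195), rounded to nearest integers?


Multiply: C = A×B/255, rounded to nearest integer
R: 129×91/255 = 11739/255 ≈ 46.035 → 46
G: 87×184/255 = 16008/255 ≈ 62.776 → 63
B: 110×195/255 = 21450/255 ≈ 84.118 → 84
= RGB(46, 63, 84)


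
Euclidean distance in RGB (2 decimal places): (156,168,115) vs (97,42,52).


d = √[(R₁-R₂)² + (G₁-G₂)² + (B₁-B₂)²]
d = √[(156-97)² + (168-42)² + (115-52)²]
d = √[3481 + 15876 + 3969]
d = √23326
d ≈ 152.73


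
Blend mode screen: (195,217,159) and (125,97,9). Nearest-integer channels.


Screen: C = 255 - (255-A)×(255-B)/255, rounded to nearest integer
R: 255 - (255-195)×(255-125)/255 = 255 - 7800/255 ≈ 255 - 30.588 = 224.412 → 224
G: 255 - (255-217)×(255-97)/255 = 255 - 6004/255 ≈ 255 - 23.545 = 231.455 → 231
B: 255 - (255-159)×(255-9)/255 = 255 - 23616/255 ≈ 255 - 92.612 = 162.388 → 162
= RGB(224, 231, 162)


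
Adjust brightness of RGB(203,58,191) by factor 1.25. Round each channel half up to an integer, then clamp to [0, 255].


Multiply each channel by 1.25, round half up, clamp to [0, 255]
R: 203×1.25 = 253.75 → round → 254
G: 58×1.25 = 72.5 → round → 73
B: 191×1.25 = 238.75 → round → 239
= RGB(254, 73, 239)


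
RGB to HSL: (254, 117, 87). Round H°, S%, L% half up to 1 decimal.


Normalize: R'=254/255≈0.9961, G'=117/255≈0.4588, B'=87/255≈0.3412
Max=254/255, Min=87/255, Δ=Max-Min=167/255
L = (Max+Min)/2 = (254+87)/510 = 341/510 = 0.66862… → L = 66.9%
L > 0.5 → S = Δ/(2-Max-Min) = 167/(510-254-87) = 167/169 = 0.98816… → S = 98.8%
(the 1/255 factors cancel in S and H, so raw channel differences can be used)
Max is R' → H = 60 × (((G-B)/Δ) mod 6) = 60 × (((117-87)/167) mod 6)
  30/167 = 0.1796…
  H = 60 × 0.1796… = 10.778…° → H = 10.8°
= HSL(10.8°, 98.8%, 66.9%)


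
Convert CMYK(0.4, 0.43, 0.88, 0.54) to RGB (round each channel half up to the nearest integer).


R = 255 × (1-C) × (1-K) = 255 × 0.60 × 0.46 = 70.38 → 70
G = 255 × (1-M) × (1-K) = 255 × 0.57 × 0.46 = 66.861 → 67
B = 255 × (1-Y) × (1-K) = 255 × 0.12 × 0.46 = 14.076 → 14
= RGB(70, 67, 14)


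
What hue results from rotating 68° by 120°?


New hue = (H + rotation) mod 360
New hue = (68 + 120) mod 360
= 188 mod 360
= 188°


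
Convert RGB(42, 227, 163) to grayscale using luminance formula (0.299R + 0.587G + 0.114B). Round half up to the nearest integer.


Gray = 0.299×R + 0.587×G + 0.114×B
Gray = 0.299×42 + 0.587×227 + 0.114×163
Gray = 12.558 + 133.249 + 18.582
Gray = 164.389 → round half up → 164
Gray = 164


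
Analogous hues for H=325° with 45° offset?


Base hue: 325°
Left analog: (325 - 45) mod 360 = 280°
Right analog: (325 + 45) mod 360 = 10°
Analogous hues = 280° and 10°


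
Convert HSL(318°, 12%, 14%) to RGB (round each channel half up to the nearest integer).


H=318°, S=0.12, L=0.14
C = (1-|2L-1|)×S = (1-|-0.72|)×0.12 = 0.0336
H' = H/60 = 318/60 ≈ 5.3000; X = C×(1-|H' mod 2 - 1|) = 0.02352
m = L - C/2 = 0.14 - 0.0168 = 0.1232
Sector ⌊H'⌋ = 5 → (R',G',B') = (0.0336, 0.0, 0.02352)
RGB = ((R'+m)×255, (G'+m)×255, (B'+m)×255) = (39.984, 31.416, 37.4136)
Round half up → RGB(40, 31, 37)


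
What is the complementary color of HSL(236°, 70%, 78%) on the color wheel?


Complement = opposite side of color wheel = hue + 180°
H' = (236 + 180) mod 360 = 56°
S and L unchanged.
= HSL(56°, 70%, 78%)


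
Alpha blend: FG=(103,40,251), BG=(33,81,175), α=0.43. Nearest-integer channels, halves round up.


C = α×F + (1-α)×B, with 1-α = 0.57
R: 0.43×103 + 0.57×33 = 44.29 + 18.81 = 63.10 → 63
G: 0.43×40 + 0.57×81 = 17.20 + 46.17 = 63.37 → 63
B: 0.43×251 + 0.57×175 = 107.93 + 99.75 = 207.68 → 208
= RGB(63, 63, 208)


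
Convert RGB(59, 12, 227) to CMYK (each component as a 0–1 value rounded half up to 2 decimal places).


R'=59/255≈0.2314, G'=12/255≈0.0471, B'=227/255≈0.8902
K = 1 - max(R',G',B') = 1 - 227/255 = 28/255 = 0.10980… → 0.11
(1-R'-K)/(1-K) simplifies to (max-R)/max with max = 227:
C = (227-59)/227 = 168/227 = 0.74008… → 0.74
M = (227-12)/227 = 215/227 = 0.94713… → 0.95
Y = (227-227)/227 = 0/227 = 0 → 0.00
= CMYK(0.74, 0.95, 0.00, 0.11)


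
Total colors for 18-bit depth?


Colors = 2^bits = 2^18
= 262,144 colors


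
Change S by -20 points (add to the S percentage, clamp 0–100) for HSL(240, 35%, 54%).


Original S = 35%
Adjustment = -20 percentage points
New S = 35 + (-20) = 15
Clamp to [0, 100] → 15
= HSL(240°, 15%, 54%)


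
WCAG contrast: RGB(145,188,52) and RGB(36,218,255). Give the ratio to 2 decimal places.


Linearize each sRGB channel c=v/255: c/12.92 if c ≤ 0.04045 else ((c+0.055)/1.055)^2.4
L = 0.2126×R_lin + 0.7152×G_lin + 0.0722×B_lin
Color 1 (145,188,52):
  R=145: 145/255≈0.5686 > 0.04045 → ((0.5686+0.055)/1.055)^2.4 ≈ 0.28315
  G=188: 188/255≈0.7373 > 0.04045 → ((0.7373+0.055)/1.055)^2.4 ≈ 0.50289
  B=52: 52/255≈0.2039 > 0.04045 → ((0.2039+0.055)/1.055)^2.4 ≈ 0.03434
  L1 = 0.2126×0.28315 + 0.7152×0.50289 + 0.0722×0.03434 ≈ 0.42234
Color 2 (36,218,255):
  R=36: 36/255≈0.1412 > 0.04045 → ((0.1412+0.055)/1.055)^2.4 ≈ 0.01764
  G=218: 218/255≈0.8549 > 0.04045 → ((0.8549+0.055)/1.055)^2.4 ≈ 0.70110
  B=255: 255/255≈1.0000 > 0.04045 → ((1.0000+0.055)/1.055)^2.4 ≈ 1.00000
  L2 = 0.2126×0.01764 + 0.7152×0.70110 + 0.0722×1.00000 ≈ 0.57738
Lighter = 0.57738, Darker = 0.42234
Ratio = (L_lighter + 0.05) / (L_darker + 0.05)
Ratio = (0.57738 + 0.05) / (0.42234 + 0.05) = 0.62738 / 0.47234 ≈ 1.3282
Ratio ≈ 1.33:1


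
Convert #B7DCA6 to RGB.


B7 → 183 (R)
DC → 220 (G)
A6 → 166 (B)
= RGB(183, 220, 166)


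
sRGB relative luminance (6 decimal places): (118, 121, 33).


Linearize each channel (sRGB transfer function): c = v/255; c_lin = c/12.92 if c ≤ 0.04045, else ((c+0.055)/1.055)^2.4
  R: 118/255 ≈ 0.462745 > 0.04045 → ((0.462745+0.055)/1.055)^2.4 ≈ 0.181164
  G: 121/255 ≈ 0.474510 > 0.04045 → ((0.474510+0.055)/1.055)^2.4 ≈ 0.191202
  B: 33/255 ≈ 0.129412 > 0.04045 → ((0.129412+0.055)/1.055)^2.4 ≈ 0.015209
R_lin = 0.181164, G_lin = 0.191202, B_lin = 0.015209
L = 0.2126×R + 0.7152×G + 0.0722×B
L = 0.2126×0.181164 + 0.7152×0.191202 + 0.0722×0.015209
L ≈ 0.176361


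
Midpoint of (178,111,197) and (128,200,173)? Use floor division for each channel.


Midpoint: each channel = ⌊(C₁+C₂)/2⌋
R: ⌊(178+128)/2⌋ = 153
G: ⌊(111+200)/2⌋ = 155
B: ⌊(197+173)/2⌋ = 185
= RGB(153, 155, 185)


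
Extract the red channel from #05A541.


Color: #05A541
R = 05 = 5
G = A5 = 165
B = 41 = 65
Red = 5


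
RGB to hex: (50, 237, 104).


R = 50 → 32 (hex)
G = 237 → ED (hex)
B = 104 → 68 (hex)
Hex = #32ED68


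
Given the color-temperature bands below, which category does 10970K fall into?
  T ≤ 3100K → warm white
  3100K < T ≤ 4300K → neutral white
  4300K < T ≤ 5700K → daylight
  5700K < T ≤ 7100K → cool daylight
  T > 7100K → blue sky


Temperature: 10970K
10970K > 7100K → blue sky
Classification: blue sky


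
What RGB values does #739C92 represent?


73 → 115 (R)
9C → 156 (G)
92 → 146 (B)
= RGB(115, 156, 146)


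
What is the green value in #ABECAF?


Color: #ABECAF
R = AB = 171
G = EC = 236
B = AF = 175
Green = 236


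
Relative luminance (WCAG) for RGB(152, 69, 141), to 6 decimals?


Linearize each channel (sRGB transfer function): c = v/255; c_lin = c/12.92 if c ≤ 0.04045, else ((c+0.055)/1.055)^2.4
  R: 152/255 ≈ 0.596078 > 0.04045 → ((0.596078+0.055)/1.055)^2.4 ≈ 0.313989
  G: 69/255 ≈ 0.270588 > 0.04045 → ((0.270588+0.055)/1.055)^2.4 ≈ 0.059511
  B: 141/255 ≈ 0.552941 > 0.04045 → ((0.552941+0.055)/1.055)^2.4 ≈ 0.266356
R_lin = 0.313989, G_lin = 0.059511, B_lin = 0.266356
L = 0.2126×R + 0.7152×G + 0.0722×B
L = 0.2126×0.313989 + 0.7152×0.059511 + 0.0722×0.266356
L ≈ 0.128547


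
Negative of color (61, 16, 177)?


Invert: (255-R, 255-G, 255-B)
R: 255-61 = 194
G: 255-16 = 239
B: 255-177 = 78
= RGB(194, 239, 78)


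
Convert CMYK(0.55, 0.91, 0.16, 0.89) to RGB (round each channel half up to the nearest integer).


R = 255 × (1-C) × (1-K) = 255 × 0.45 × 0.11 = 12.6225 → 13
G = 255 × (1-M) × (1-K) = 255 × 0.09 × 0.11 = 2.5245 → 3
B = 255 × (1-Y) × (1-K) = 255 × 0.84 × 0.11 = 23.562 → 24
= RGB(13, 3, 24)


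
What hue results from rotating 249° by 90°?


New hue = (H + rotation) mod 360
New hue = (249 + 90) mod 360
= 339 mod 360
= 339°


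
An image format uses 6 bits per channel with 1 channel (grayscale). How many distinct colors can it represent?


Total bits = 6 bits/channel × 1 channels = 6 bits
Distinct colors = 2^6
= 64 colors


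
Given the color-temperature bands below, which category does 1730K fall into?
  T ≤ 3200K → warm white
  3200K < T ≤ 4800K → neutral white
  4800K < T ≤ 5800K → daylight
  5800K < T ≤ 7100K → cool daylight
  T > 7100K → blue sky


Temperature: 1730K
1730K ≤ 3200K → warm white
Classification: warm white


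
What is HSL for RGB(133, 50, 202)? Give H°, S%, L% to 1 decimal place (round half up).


Normalize: R'=133/255≈0.5216, G'=50/255≈0.1961, B'=202/255≈0.7922
Max=202/255, Min=50/255, Δ=Max-Min=152/255
L = (Max+Min)/2 = (202+50)/510 = 252/510 = 0.49411… → L = 49.4%
L ≤ 0.5 → S = Δ/(Max+Min) = 152/(202+50) = 152/252 = 0.60317… → S = 60.3%
(the 1/255 factors cancel in S and H, so raw channel differences can be used)
Max is B' → H = 60 × ((R-G)/Δ + 4) = 60 × ((133-50)/152 + 4)
  83/152 + 4 = 0.5460… + 4 = 4.5460…
  H = 60 × 4.5460… = 272.763…° → H = 272.8°
= HSL(272.8°, 60.3%, 49.4%)


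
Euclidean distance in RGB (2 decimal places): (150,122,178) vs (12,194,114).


d = √[(R₁-R₂)² + (G₁-G₂)² + (B₁-B₂)²]
d = √[(150-12)² + (122-194)² + (178-114)²]
d = √[19044 + 5184 + 4096]
d = √28324
d ≈ 168.30


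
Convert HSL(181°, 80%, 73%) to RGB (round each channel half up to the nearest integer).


H=181°, S=0.80, L=0.73
C = (1-|2L-1|)×S = (1-|0.46|)×0.80 = 0.432
H' = H/60 = 181/60 ≈ 3.0167; X = C×(1-|H' mod 2 - 1|) = 0.4248
m = L - C/2 = 0.73 - 0.216 = 0.514
Sector ⌊H'⌋ = 3 → (R',G',B') = (0.0, 0.4248, 0.432)
RGB = ((R'+m)×255, (G'+m)×255, (B'+m)×255) = (131.07, 239.394, 241.23)
Round half up → RGB(131, 239, 241)


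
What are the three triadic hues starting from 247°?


Triadic: equally spaced at 120° intervals
H1 = 247°
H2 = (247 + 120) mod 360 = 7°
H3 = (247 + 240) mod 360 = 127°
Triadic = 247°, 7°, 127°


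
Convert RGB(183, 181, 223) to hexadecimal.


R = 183 → B7 (hex)
G = 181 → B5 (hex)
B = 223 → DF (hex)
Hex = #B7B5DF


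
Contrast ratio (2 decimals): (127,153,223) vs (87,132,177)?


Linearize each sRGB channel c=v/255: c/12.92 if c ≤ 0.04045 else ((c+0.055)/1.055)^2.4
L = 0.2126×R_lin + 0.7152×G_lin + 0.0722×B_lin
Color 1 (127,153,223):
  R=127: 127/255≈0.4980 > 0.04045 → ((0.4980+0.055)/1.055)^2.4 ≈ 0.21223
  G=153: 153/255≈0.6000 > 0.04045 → ((0.6000+0.055)/1.055)^2.4 ≈ 0.31855
  B=223: 223/255≈0.8745 > 0.04045 → ((0.8745+0.055)/1.055)^2.4 ≈ 0.73791
  L1 = 0.2126×0.21223 + 0.7152×0.31855 + 0.0722×0.73791 ≈ 0.32622
Color 2 (87,132,177):
  R=87: 87/255≈0.3412 > 0.04045 → ((0.3412+0.055)/1.055)^2.4 ≈ 0.09531
  G=132: 132/255≈0.5176 > 0.04045 → ((0.5176+0.055)/1.055)^2.4 ≈ 0.23074
  B=177: 177/255≈0.6941 > 0.04045 → ((0.6941+0.055)/1.055)^2.4 ≈ 0.43966
  L2 = 0.2126×0.09531 + 0.7152×0.23074 + 0.0722×0.43966 ≈ 0.21703
Lighter = 0.32622, Darker = 0.21703
Ratio = (L_lighter + 0.05) / (L_darker + 0.05)
Ratio = (0.32622 + 0.05) / (0.21703 + 0.05) = 0.37622 / 0.26703 ≈ 1.4089
Ratio ≈ 1.41:1


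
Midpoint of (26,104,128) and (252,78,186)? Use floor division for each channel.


Midpoint: each channel = ⌊(C₁+C₂)/2⌋
R: ⌊(26+252)/2⌋ = 139
G: ⌊(104+78)/2⌋ = 91
B: ⌊(128+186)/2⌋ = 157
= RGB(139, 91, 157)


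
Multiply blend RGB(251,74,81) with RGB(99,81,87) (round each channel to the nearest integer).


Multiply: C = A×B/255, rounded to nearest integer
R: 251×99/255 = 24849/255 ≈ 97.447 → 97
G: 74×81/255 = 5994/255 ≈ 23.506 → 24
B: 81×87/255 = 7047/255 ≈ 27.635 → 28
= RGB(97, 24, 28)


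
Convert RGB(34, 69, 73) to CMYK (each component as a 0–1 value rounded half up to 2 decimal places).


R'=34/255≈0.1333, G'=69/255≈0.2706, B'=73/255≈0.2863
K = 1 - max(R',G',B') = 1 - 73/255 = 182/255 = 0.71372… → 0.71
(1-R'-K)/(1-K) simplifies to (max-R)/max with max = 73:
C = (73-34)/73 = 39/73 = 0.53424… → 0.53
M = (73-69)/73 = 4/73 = 0.05479… → 0.05
Y = (73-73)/73 = 0/73 = 0 → 0.00
= CMYK(0.53, 0.05, 0.00, 0.71)


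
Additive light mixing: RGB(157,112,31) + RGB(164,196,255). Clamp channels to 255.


Additive: each channel = min(255, C₁+C₂)
R: 157+164 = 321 → 255
G: 112+196 = 308 → 255
B: 31+255 = 286 → 255
= RGB(255, 255, 255)


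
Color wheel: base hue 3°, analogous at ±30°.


Base hue: 3°
Left analog: (3 - 30) mod 360 = 333°
Right analog: (3 + 30) mod 360 = 33°
Analogous hues = 333° and 33°
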